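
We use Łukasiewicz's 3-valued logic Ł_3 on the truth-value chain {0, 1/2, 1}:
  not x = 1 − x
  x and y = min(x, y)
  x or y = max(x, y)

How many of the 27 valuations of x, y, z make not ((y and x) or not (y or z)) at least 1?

7

value 1: 7 assignments (counts)
value 1/2: 14 assignments
value 0: 6 assignments
So 7 of the 27 assignments meet the threshold.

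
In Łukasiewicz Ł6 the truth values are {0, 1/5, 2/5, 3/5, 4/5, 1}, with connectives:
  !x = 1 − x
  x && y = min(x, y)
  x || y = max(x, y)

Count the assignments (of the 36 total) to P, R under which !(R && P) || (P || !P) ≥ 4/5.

28

value 1: 16 assignments (counts)
value 4/5: 12 assignments (counts)
value 3/5: 8 assignments
So 28 of the 36 assignments meet the threshold.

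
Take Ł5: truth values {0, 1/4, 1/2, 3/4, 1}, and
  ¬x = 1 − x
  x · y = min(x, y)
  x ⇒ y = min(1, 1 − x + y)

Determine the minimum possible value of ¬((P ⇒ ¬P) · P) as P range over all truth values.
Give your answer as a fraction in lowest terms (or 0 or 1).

1/2

Take P = 1/2:
¬P = ¬1/2 = 1/2
P ⇒ ¬P = 1/2 ⇒ 1/2 = 1
(P ⇒ ¬P) · P = 1 · 1/2 = 1/2
¬((P ⇒ ¬P) · P) = ¬1/2 = 1/2
No assignment yields a value below 1/2, so this is the minimum.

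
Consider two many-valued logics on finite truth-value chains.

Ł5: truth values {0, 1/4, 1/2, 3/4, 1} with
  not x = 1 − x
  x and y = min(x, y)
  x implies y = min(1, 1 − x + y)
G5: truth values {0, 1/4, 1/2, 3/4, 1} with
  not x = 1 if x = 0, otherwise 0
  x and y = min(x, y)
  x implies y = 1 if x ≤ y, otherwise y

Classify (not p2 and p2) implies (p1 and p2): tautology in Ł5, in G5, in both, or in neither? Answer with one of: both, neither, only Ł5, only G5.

In Ł5: at p1 = 0, p2 = 1/4 the value is 3/4 — not a tautology.
In G5: every assignment gives 1 — tautology.

only G5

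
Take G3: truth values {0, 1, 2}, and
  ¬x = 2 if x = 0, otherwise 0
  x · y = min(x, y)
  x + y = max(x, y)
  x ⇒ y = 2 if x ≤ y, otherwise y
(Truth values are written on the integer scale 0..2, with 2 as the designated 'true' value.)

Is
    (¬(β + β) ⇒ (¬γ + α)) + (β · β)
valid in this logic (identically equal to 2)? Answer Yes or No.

Counterexample: take α = 0, β = 0, γ = 1.
β + β = 0 + 0 = 0
¬(β + β) = ¬0 = 2
¬γ = ¬1 = 0
¬γ + α = 0 + 0 = 0
¬(β + β) ⇒ (¬γ + α) = 2 ⇒ 0 = 0
β · β = 0 · 0 = 0
(¬(β + β) ⇒ (¬γ + α)) + (β · β) = 0 + 0 = 0
This gives 0 ≠ 2.

No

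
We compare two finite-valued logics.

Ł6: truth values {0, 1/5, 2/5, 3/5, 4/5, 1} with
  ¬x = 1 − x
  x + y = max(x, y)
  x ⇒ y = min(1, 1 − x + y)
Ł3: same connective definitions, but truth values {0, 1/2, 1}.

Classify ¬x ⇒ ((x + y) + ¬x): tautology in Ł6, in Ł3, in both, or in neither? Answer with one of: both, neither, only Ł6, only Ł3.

In Ł6: every assignment gives 1 — tautology.
In Ł3: every assignment gives 1 — tautology.

both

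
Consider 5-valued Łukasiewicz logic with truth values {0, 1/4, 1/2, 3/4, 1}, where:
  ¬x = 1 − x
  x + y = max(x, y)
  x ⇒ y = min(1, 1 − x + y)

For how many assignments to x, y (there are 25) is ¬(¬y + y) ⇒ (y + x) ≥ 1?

25

value 1: 25 assignments (counts)
So 25 of the 25 assignments meet the threshold.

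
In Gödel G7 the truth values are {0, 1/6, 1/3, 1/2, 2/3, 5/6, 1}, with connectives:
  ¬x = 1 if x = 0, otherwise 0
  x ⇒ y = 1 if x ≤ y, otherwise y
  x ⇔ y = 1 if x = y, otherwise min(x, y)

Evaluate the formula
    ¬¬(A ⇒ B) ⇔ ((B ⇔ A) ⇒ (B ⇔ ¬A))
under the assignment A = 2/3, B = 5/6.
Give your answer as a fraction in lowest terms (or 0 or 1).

0

A ⇒ B = 2/3 ⇒ 5/6 = 1
¬(A ⇒ B) = ¬1 = 0
¬¬(A ⇒ B) = ¬0 = 1
B ⇔ A = 5/6 ⇔ 2/3 = 2/3
¬A = ¬2/3 = 0
B ⇔ ¬A = 5/6 ⇔ 0 = 0
(B ⇔ A) ⇒ (B ⇔ ¬A) = 2/3 ⇒ 0 = 0
¬¬(A ⇒ B) ⇔ ((B ⇔ A) ⇒ (B ⇔ ¬A)) = 1 ⇔ 0 = 0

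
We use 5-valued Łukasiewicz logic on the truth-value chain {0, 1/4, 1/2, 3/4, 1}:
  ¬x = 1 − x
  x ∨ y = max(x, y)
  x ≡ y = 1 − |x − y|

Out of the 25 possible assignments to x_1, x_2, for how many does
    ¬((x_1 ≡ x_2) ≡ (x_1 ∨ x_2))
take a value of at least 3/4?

6

value 1: 3 assignments (counts)
value 3/4: 3 assignments (counts)
value 1/2: 7 assignments
value 1/4: 7 assignments
value 0: 5 assignments
So 6 of the 25 assignments meet the threshold.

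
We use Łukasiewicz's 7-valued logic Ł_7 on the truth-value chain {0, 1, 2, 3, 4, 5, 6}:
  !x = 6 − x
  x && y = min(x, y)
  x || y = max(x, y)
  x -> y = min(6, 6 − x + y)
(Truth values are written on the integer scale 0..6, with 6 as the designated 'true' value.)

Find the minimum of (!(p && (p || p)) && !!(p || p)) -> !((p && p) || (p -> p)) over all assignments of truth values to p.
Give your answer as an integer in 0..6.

Take p = 3:
p || p = 3 || 3 = 3
p && (p || p) = 3 && 3 = 3
!(p && (p || p)) = !3 = 3
p || p = 3 || 3 = 3
!(p || p) = !3 = 3
!!(p || p) = !3 = 3
!(p && (p || p)) && !!(p || p) = 3 && 3 = 3
p && p = 3 && 3 = 3
p -> p = 3 -> 3 = 6
(p && p) || (p -> p) = 3 || 6 = 6
!((p && p) || (p -> p)) = !6 = 0
(!(p && (p || p)) && !!(p || p)) -> !((p && p) || (p -> p)) = 3 -> 0 = 3
No assignment yields a value below 3, so this is the minimum.

3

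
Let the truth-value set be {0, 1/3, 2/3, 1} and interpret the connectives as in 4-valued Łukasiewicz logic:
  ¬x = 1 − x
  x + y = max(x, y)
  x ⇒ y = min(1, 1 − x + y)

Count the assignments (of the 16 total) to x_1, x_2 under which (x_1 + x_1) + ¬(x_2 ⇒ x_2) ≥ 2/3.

x_1 = 0, x_2 = 0 ↦ 0  <
x_1 = 0, x_2 = 1/3 ↦ 0  <
x_1 = 0, x_2 = 2/3 ↦ 0  <
x_1 = 0, x_2 = 1 ↦ 0  <
x_1 = 1/3, x_2 = 0 ↦ 1/3  <
x_1 = 1/3, x_2 = 1/3 ↦ 1/3  <
x_1 = 1/3, x_2 = 2/3 ↦ 1/3  <
x_1 = 1/3, x_2 = 1 ↦ 1/3  <
x_1 = 2/3, x_2 = 0 ↦ 2/3  ≥
x_1 = 2/3, x_2 = 1/3 ↦ 2/3  ≥
x_1 = 2/3, x_2 = 2/3 ↦ 2/3  ≥
x_1 = 2/3, x_2 = 1 ↦ 2/3  ≥
x_1 = 1, x_2 = 0 ↦ 1  ≥
x_1 = 1, x_2 = 1/3 ↦ 1  ≥
x_1 = 1, x_2 = 2/3 ↦ 1  ≥
x_1 = 1, x_2 = 1 ↦ 1  ≥
So 8 of the 16 assignments meet the threshold.

8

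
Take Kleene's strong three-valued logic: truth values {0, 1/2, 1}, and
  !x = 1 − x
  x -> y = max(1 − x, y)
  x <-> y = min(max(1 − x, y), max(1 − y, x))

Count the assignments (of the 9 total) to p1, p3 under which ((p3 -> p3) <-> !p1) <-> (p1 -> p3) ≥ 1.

p1 = 0, p3 = 0 ↦ 1  ≥
p1 = 0, p3 = 1/2 ↦ 1/2  <
p1 = 0, p3 = 1 ↦ 1  ≥
p1 = 1/2, p3 = 0 ↦ 1/2  <
p1 = 1/2, p3 = 1/2 ↦ 1/2  <
p1 = 1/2, p3 = 1 ↦ 1/2  <
p1 = 1, p3 = 0 ↦ 1  ≥
p1 = 1, p3 = 1/2 ↦ 1/2  <
p1 = 1, p3 = 1 ↦ 0  <
So 3 of the 9 assignments meet the threshold.

3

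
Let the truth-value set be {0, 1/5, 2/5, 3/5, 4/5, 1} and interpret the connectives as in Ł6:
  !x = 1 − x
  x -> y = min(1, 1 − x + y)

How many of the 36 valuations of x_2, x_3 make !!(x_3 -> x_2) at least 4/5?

value 1: 21 assignments (counts)
value 4/5: 5 assignments (counts)
value 3/5: 4 assignments
value 2/5: 3 assignments
value 1/5: 2 assignments
value 0: 1 assignment
So 26 of the 36 assignments meet the threshold.

26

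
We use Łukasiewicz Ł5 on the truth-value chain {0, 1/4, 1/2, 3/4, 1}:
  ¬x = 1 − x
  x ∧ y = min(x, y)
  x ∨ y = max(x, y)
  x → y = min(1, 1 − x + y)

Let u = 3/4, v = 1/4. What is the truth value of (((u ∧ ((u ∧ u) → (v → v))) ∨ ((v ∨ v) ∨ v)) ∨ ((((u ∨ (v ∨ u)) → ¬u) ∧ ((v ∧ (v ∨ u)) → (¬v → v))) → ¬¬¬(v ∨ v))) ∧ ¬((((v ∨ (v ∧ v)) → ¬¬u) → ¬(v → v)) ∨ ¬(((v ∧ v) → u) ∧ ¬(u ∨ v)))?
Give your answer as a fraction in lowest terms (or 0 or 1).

1/4

u ∧ u = 3/4 ∧ 3/4 = 3/4
v → v = 1/4 → 1/4 = 1
(u ∧ u) → (v → v) = 3/4 → 1 = 1
u ∧ ((u ∧ u) → (v → v)) = 3/4 ∧ 1 = 3/4
v ∨ v = 1/4 ∨ 1/4 = 1/4
(v ∨ v) ∨ v = 1/4 ∨ 1/4 = 1/4
(u ∧ ((u ∧ u) → (v → v))) ∨ ((v ∨ v) ∨ v) = 3/4 ∨ 1/4 = 3/4
v ∨ u = 1/4 ∨ 3/4 = 3/4
u ∨ (v ∨ u) = 3/4 ∨ 3/4 = 3/4
¬u = ¬3/4 = 1/4
(u ∨ (v ∨ u)) → ¬u = 3/4 → 1/4 = 1/2
v ∨ u = 1/4 ∨ 3/4 = 3/4
v ∧ (v ∨ u) = 1/4 ∧ 3/4 = 1/4
¬v = ¬1/4 = 3/4
¬v → v = 3/4 → 1/4 = 1/2
(v ∧ (v ∨ u)) → (¬v → v) = 1/4 → 1/2 = 1
((u ∨ (v ∨ u)) → ¬u) ∧ ((v ∧ (v ∨ u)) → (¬v → v)) = 1/2 ∧ 1 = 1/2
v ∨ v = 1/4 ∨ 1/4 = 1/4
¬(v ∨ v) = ¬1/4 = 3/4
¬¬(v ∨ v) = ¬3/4 = 1/4
¬¬¬(v ∨ v) = ¬1/4 = 3/4
(((u ∨ (v ∨ u)) → ¬u) ∧ ((v ∧ (v ∨ u)) → (¬v → v))) → ¬¬¬(v ∨ v) = 1/2 → 3/4 = 1
((u ∧ ((u ∧ u) → (v → v))) ∨ ((v ∨ v) ∨ v)) ∨ ((((u ∨ (v ∨ u)) → ¬u) ∧ ((v ∧ (v ∨ u)) → (¬v → v))) → ¬¬¬(v ∨ v)) = 3/4 ∨ 1 = 1
v ∧ v = 1/4 ∧ 1/4 = 1/4
v ∨ (v ∧ v) = 1/4 ∨ 1/4 = 1/4
¬u = ¬3/4 = 1/4
¬¬u = ¬1/4 = 3/4
(v ∨ (v ∧ v)) → ¬¬u = 1/4 → 3/4 = 1
v → v = 1/4 → 1/4 = 1
¬(v → v) = ¬1 = 0
((v ∨ (v ∧ v)) → ¬¬u) → ¬(v → v) = 1 → 0 = 0
v ∧ v = 1/4 ∧ 1/4 = 1/4
(v ∧ v) → u = 1/4 → 3/4 = 1
u ∨ v = 3/4 ∨ 1/4 = 3/4
¬(u ∨ v) = ¬3/4 = 1/4
((v ∧ v) → u) ∧ ¬(u ∨ v) = 1 ∧ 1/4 = 1/4
¬(((v ∧ v) → u) ∧ ¬(u ∨ v)) = ¬1/4 = 3/4
(((v ∨ (v ∧ v)) → ¬¬u) → ¬(v → v)) ∨ ¬(((v ∧ v) → u) ∧ ¬(u ∨ v)) = 0 ∨ 3/4 = 3/4
¬((((v ∨ (v ∧ v)) → ¬¬u) → ¬(v → v)) ∨ ¬(((v ∧ v) → u) ∧ ¬(u ∨ v))) = ¬3/4 = 1/4
(((u ∧ ((u ∧ u) → (v → v))) ∨ ((v ∨ v) ∨ v)) ∨ ((((u ∨ (v ∨ u)) → ¬u) ∧ ((v ∧ (v ∨ u)) → (¬v → v))) → ¬¬¬(v ∨ v))) ∧ ¬((((v ∨ (v ∧ v)) → ¬¬u) → ¬(v → v)) ∨ ¬(((v ∧ v) → u) ∧ ¬(u ∨ v))) = 1 ∧ 1/4 = 1/4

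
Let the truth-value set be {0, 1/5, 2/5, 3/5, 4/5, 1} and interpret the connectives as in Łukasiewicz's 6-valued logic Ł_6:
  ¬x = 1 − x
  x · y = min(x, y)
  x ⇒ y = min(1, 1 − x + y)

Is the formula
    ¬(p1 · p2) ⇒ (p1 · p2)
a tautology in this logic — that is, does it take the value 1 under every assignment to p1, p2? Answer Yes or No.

Counterexample: take p1 = 0, p2 = 0.
p1 · p2 = 0 · 0 = 0
¬(p1 · p2) = ¬0 = 1
¬(p1 · p2) ⇒ (p1 · p2) = 1 ⇒ 0 = 0
This gives 0 ≠ 1.

No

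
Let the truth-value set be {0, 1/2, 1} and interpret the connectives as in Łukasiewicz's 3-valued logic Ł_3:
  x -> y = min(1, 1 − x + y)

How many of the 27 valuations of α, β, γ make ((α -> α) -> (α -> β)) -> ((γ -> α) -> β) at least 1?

value 1: 20 assignments (counts)
value 1/2: 6 assignments
value 0: 1 assignment
So 20 of the 27 assignments meet the threshold.

20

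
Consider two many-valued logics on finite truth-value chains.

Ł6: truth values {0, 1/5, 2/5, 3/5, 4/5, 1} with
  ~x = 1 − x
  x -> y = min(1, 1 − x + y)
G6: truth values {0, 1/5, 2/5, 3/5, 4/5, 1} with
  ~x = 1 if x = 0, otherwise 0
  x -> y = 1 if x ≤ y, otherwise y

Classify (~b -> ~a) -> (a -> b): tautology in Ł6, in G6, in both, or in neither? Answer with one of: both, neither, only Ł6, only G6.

only Ł6

In Ł6: every assignment gives 1 — tautology.
In G6: at a = 2/5, b = 1/5 the value is 1/5 — not a tautology.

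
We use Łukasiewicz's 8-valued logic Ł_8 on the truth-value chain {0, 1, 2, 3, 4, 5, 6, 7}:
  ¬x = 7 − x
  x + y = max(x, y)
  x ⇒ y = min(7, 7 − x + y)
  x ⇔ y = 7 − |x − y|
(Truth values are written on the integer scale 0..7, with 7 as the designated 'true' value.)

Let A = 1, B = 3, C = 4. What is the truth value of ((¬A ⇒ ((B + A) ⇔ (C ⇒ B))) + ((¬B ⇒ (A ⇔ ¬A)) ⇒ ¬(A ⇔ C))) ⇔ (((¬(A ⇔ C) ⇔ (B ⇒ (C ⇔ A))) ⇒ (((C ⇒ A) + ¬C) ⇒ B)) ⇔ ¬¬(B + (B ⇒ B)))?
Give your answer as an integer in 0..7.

5

¬A = ¬1 = 6
B + A = 3 + 1 = 3
C ⇒ B = 4 ⇒ 3 = 6
(B + A) ⇔ (C ⇒ B) = 3 ⇔ 6 = 4
¬A ⇒ ((B + A) ⇔ (C ⇒ B)) = 6 ⇒ 4 = 5
¬B = ¬3 = 4
¬A = ¬1 = 6
A ⇔ ¬A = 1 ⇔ 6 = 2
¬B ⇒ (A ⇔ ¬A) = 4 ⇒ 2 = 5
A ⇔ C = 1 ⇔ 4 = 4
¬(A ⇔ C) = ¬4 = 3
(¬B ⇒ (A ⇔ ¬A)) ⇒ ¬(A ⇔ C) = 5 ⇒ 3 = 5
(¬A ⇒ ((B + A) ⇔ (C ⇒ B))) + ((¬B ⇒ (A ⇔ ¬A)) ⇒ ¬(A ⇔ C)) = 5 + 5 = 5
A ⇔ C = 1 ⇔ 4 = 4
¬(A ⇔ C) = ¬4 = 3
C ⇔ A = 4 ⇔ 1 = 4
B ⇒ (C ⇔ A) = 3 ⇒ 4 = 7
¬(A ⇔ C) ⇔ (B ⇒ (C ⇔ A)) = 3 ⇔ 7 = 3
C ⇒ A = 4 ⇒ 1 = 4
¬C = ¬4 = 3
(C ⇒ A) + ¬C = 4 + 3 = 4
((C ⇒ A) + ¬C) ⇒ B = 4 ⇒ 3 = 6
(¬(A ⇔ C) ⇔ (B ⇒ (C ⇔ A))) ⇒ (((C ⇒ A) + ¬C) ⇒ B) = 3 ⇒ 6 = 7
B ⇒ B = 3 ⇒ 3 = 7
B + (B ⇒ B) = 3 + 7 = 7
¬(B + (B ⇒ B)) = ¬7 = 0
¬¬(B + (B ⇒ B)) = ¬0 = 7
((¬(A ⇔ C) ⇔ (B ⇒ (C ⇔ A))) ⇒ (((C ⇒ A) + ¬C) ⇒ B)) ⇔ ¬¬(B + (B ⇒ B)) = 7 ⇔ 7 = 7
((¬A ⇒ ((B + A) ⇔ (C ⇒ B))) + ((¬B ⇒ (A ⇔ ¬A)) ⇒ ¬(A ⇔ C))) ⇔ (((¬(A ⇔ C) ⇔ (B ⇒ (C ⇔ A))) ⇒ (((C ⇒ A) + ¬C) ⇒ B)) ⇔ ¬¬(B + (B ⇒ B))) = 5 ⇔ 7 = 5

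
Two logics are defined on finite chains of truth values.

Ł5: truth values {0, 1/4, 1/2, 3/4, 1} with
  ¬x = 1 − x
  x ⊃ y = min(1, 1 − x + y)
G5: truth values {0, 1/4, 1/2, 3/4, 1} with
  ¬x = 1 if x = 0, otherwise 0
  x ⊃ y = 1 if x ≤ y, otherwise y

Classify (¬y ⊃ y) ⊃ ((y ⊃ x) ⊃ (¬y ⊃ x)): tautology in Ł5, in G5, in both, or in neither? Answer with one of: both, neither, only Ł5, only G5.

In Ł5: every assignment gives 1 — tautology.
In G5: every assignment gives 1 — tautology.

both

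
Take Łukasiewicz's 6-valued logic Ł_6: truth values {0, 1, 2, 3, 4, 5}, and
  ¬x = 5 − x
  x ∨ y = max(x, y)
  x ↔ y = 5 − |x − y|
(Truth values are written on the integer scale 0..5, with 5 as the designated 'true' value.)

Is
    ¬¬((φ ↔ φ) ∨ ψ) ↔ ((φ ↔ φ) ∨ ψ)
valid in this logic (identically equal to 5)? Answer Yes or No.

Yes

At φ = 2, ψ = 2, for instance:
φ ↔ φ = 2 ↔ 2 = 5
(φ ↔ φ) ∨ ψ = 5 ∨ 2 = 5
¬((φ ↔ φ) ∨ ψ) = ¬5 = 0
¬¬((φ ↔ φ) ∨ ψ) = ¬0 = 5
¬¬((φ ↔ φ) ∨ ψ) ↔ ((φ ↔ φ) ∨ ψ) = 5 ↔ 5 = 5
and checking the remaining 35 assignments likewise gives ≥ 5 in every case.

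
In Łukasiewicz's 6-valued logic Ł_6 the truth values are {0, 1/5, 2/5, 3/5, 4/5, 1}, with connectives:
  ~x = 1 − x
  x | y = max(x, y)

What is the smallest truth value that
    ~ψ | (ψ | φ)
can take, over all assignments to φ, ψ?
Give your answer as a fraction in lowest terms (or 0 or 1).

Take φ = 0, ψ = 2/5:
~ψ = ~2/5 = 3/5
ψ | φ = 2/5 | 0 = 2/5
~ψ | (ψ | φ) = 3/5 | 2/5 = 3/5
No assignment yields a value below 3/5, so this is the minimum.

3/5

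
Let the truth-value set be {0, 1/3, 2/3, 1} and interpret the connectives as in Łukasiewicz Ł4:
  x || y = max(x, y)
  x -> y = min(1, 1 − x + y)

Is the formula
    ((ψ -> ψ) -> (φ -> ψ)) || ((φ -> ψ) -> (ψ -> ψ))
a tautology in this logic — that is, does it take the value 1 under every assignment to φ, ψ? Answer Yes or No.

φ = 0, ψ = 0 ↦ 1
φ = 0, ψ = 1/3 ↦ 1
φ = 0, ψ = 2/3 ↦ 1
φ = 0, ψ = 1 ↦ 1
φ = 1/3, ψ = 0 ↦ 1
φ = 1/3, ψ = 1/3 ↦ 1
φ = 1/3, ψ = 2/3 ↦ 1
φ = 1/3, ψ = 1 ↦ 1
φ = 2/3, ψ = 0 ↦ 1
φ = 2/3, ψ = 1/3 ↦ 1
φ = 2/3, ψ = 2/3 ↦ 1
φ = 2/3, ψ = 1 ↦ 1
φ = 1, ψ = 0 ↦ 1
φ = 1, ψ = 1/3 ↦ 1
φ = 1, ψ = 2/3 ↦ 1
φ = 1, ψ = 1 ↦ 1
Every assignment gives a value ≥ 1.

Yes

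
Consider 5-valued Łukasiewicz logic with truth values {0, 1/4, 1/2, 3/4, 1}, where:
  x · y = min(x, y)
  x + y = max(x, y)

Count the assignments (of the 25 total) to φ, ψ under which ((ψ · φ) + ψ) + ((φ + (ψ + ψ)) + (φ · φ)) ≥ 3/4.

16

value 1: 9 assignments (counts)
value 3/4: 7 assignments (counts)
value 1/2: 5 assignments
value 1/4: 3 assignments
value 0: 1 assignment
So 16 of the 25 assignments meet the threshold.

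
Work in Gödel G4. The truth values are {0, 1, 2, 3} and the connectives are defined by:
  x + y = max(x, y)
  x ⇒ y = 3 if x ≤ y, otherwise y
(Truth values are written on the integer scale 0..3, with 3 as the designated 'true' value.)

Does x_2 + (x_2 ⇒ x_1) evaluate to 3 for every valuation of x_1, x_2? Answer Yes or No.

No

Counterexample: take x_1 = 0, x_2 = 1.
x_2 ⇒ x_1 = 1 ⇒ 0 = 0
x_2 + (x_2 ⇒ x_1) = 1 + 0 = 1
This gives 1 ≠ 3.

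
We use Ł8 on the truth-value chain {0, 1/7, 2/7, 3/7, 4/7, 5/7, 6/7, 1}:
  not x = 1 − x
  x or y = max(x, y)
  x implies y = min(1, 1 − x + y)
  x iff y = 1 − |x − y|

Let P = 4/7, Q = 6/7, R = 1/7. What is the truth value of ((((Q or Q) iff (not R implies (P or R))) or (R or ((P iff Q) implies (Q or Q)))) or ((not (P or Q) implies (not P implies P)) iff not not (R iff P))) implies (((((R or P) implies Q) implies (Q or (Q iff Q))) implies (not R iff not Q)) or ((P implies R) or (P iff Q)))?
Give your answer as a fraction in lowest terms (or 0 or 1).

5/7

Q or Q = 6/7 or 6/7 = 6/7
not R = not 1/7 = 6/7
P or R = 4/7 or 1/7 = 4/7
not R implies (P or R) = 6/7 implies 4/7 = 5/7
(Q or Q) iff (not R implies (P or R)) = 6/7 iff 5/7 = 6/7
P iff Q = 4/7 iff 6/7 = 5/7
Q or Q = 6/7 or 6/7 = 6/7
(P iff Q) implies (Q or Q) = 5/7 implies 6/7 = 1
R or ((P iff Q) implies (Q or Q)) = 1/7 or 1 = 1
((Q or Q) iff (not R implies (P or R))) or (R or ((P iff Q) implies (Q or Q))) = 6/7 or 1 = 1
P or Q = 4/7 or 6/7 = 6/7
not (P or Q) = not 6/7 = 1/7
not P = not 4/7 = 3/7
not P implies P = 3/7 implies 4/7 = 1
not (P or Q) implies (not P implies P) = 1/7 implies 1 = 1
R iff P = 1/7 iff 4/7 = 4/7
not (R iff P) = not 4/7 = 3/7
not not (R iff P) = not 3/7 = 4/7
(not (P or Q) implies (not P implies P)) iff not not (R iff P) = 1 iff 4/7 = 4/7
(((Q or Q) iff (not R implies (P or R))) or (R or ((P iff Q) implies (Q or Q)))) or ((not (P or Q) implies (not P implies P)) iff not not (R iff P)) = 1 or 4/7 = 1
R or P = 1/7 or 4/7 = 4/7
(R or P) implies Q = 4/7 implies 6/7 = 1
Q iff Q = 6/7 iff 6/7 = 1
Q or (Q iff Q) = 6/7 or 1 = 1
((R or P) implies Q) implies (Q or (Q iff Q)) = 1 implies 1 = 1
not R = not 1/7 = 6/7
not Q = not 6/7 = 1/7
not R iff not Q = 6/7 iff 1/7 = 2/7
(((R or P) implies Q) implies (Q or (Q iff Q))) implies (not R iff not Q) = 1 implies 2/7 = 2/7
P implies R = 4/7 implies 1/7 = 4/7
P iff Q = 4/7 iff 6/7 = 5/7
(P implies R) or (P iff Q) = 4/7 or 5/7 = 5/7
((((R or P) implies Q) implies (Q or (Q iff Q))) implies (not R iff not Q)) or ((P implies R) or (P iff Q)) = 2/7 or 5/7 = 5/7
((((Q or Q) iff (not R implies (P or R))) or (R or ((P iff Q) implies (Q or Q)))) or ((not (P or Q) implies (not P implies P)) iff not not (R iff P))) implies (((((R or P) implies Q) implies (Q or (Q iff Q))) implies (not R iff not Q)) or ((P implies R) or (P iff Q))) = 1 implies 5/7 = 5/7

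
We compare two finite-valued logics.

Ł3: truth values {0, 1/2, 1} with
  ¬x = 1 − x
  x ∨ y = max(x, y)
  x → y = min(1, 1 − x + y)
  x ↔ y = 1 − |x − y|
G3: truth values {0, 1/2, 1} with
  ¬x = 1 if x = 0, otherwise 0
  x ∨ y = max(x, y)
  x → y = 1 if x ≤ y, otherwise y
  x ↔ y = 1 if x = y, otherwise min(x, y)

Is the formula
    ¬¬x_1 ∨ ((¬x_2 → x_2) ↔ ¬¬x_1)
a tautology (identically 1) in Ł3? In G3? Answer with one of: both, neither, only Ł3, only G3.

In Ł3: at x_1 = 0, x_2 = 1/2 the value is 0 — not a tautology.
In G3: at x_1 = 0, x_2 = 1/2 the value is 0 — not a tautology.

neither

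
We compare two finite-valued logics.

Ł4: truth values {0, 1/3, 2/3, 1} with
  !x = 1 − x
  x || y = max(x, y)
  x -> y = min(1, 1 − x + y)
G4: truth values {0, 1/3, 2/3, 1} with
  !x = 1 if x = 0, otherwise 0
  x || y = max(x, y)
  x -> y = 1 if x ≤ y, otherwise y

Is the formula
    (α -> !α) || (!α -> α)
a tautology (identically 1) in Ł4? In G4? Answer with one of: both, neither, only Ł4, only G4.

both

In Ł4: every assignment gives 1 — tautology.
In G4: every assignment gives 1 — tautology.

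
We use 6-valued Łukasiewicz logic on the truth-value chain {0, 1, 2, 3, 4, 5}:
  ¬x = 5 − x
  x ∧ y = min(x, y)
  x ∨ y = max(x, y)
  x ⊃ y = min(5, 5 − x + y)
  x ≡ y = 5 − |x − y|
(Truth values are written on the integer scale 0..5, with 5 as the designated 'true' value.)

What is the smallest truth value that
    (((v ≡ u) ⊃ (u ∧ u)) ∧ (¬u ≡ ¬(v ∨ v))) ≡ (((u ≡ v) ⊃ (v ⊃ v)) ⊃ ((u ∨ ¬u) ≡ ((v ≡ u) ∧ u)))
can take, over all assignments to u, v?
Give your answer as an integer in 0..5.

3

Take u = 0, v = 2:
v ≡ u = 2 ≡ 0 = 3
u ∧ u = 0 ∧ 0 = 0
(v ≡ u) ⊃ (u ∧ u) = 3 ⊃ 0 = 2
¬u = ¬0 = 5
v ∨ v = 2 ∨ 2 = 2
¬(v ∨ v) = ¬2 = 3
¬u ≡ ¬(v ∨ v) = 5 ≡ 3 = 3
((v ≡ u) ⊃ (u ∧ u)) ∧ (¬u ≡ ¬(v ∨ v)) = 2 ∧ 3 = 2
u ≡ v = 0 ≡ 2 = 3
v ⊃ v = 2 ⊃ 2 = 5
(u ≡ v) ⊃ (v ⊃ v) = 3 ⊃ 5 = 5
¬u = ¬0 = 5
u ∨ ¬u = 0 ∨ 5 = 5
v ≡ u = 2 ≡ 0 = 3
(v ≡ u) ∧ u = 3 ∧ 0 = 0
(u ∨ ¬u) ≡ ((v ≡ u) ∧ u) = 5 ≡ 0 = 0
((u ≡ v) ⊃ (v ⊃ v)) ⊃ ((u ∨ ¬u) ≡ ((v ≡ u) ∧ u)) = 5 ⊃ 0 = 0
(((v ≡ u) ⊃ (u ∧ u)) ∧ (¬u ≡ ¬(v ∨ v))) ≡ (((u ≡ v) ⊃ (v ⊃ v)) ⊃ ((u ∨ ¬u) ≡ ((v ≡ u) ∧ u))) = 2 ≡ 0 = 3
No assignment yields a value below 3, so this is the minimum.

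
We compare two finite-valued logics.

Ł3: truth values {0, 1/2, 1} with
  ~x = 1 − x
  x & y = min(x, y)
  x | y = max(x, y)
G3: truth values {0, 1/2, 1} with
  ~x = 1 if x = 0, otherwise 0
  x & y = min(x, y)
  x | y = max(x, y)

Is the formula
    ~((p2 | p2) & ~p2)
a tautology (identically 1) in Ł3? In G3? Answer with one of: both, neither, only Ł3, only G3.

only G3

In Ł3: at p2 = 1/2 the value is 1/2 — not a tautology.
In G3: every assignment gives 1 — tautology.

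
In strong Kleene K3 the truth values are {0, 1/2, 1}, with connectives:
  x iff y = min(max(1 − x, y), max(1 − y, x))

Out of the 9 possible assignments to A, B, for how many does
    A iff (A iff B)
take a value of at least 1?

2

A = 0, B = 0 ↦ 0  <
A = 0, B = 1/2 ↦ 1/2  <
A = 0, B = 1 ↦ 1  ≥
A = 1/2, B = 0 ↦ 1/2  <
A = 1/2, B = 1/2 ↦ 1/2  <
A = 1/2, B = 1 ↦ 1/2  <
A = 1, B = 0 ↦ 0  <
A = 1, B = 1/2 ↦ 1/2  <
A = 1, B = 1 ↦ 1  ≥
So 2 of the 9 assignments meet the threshold.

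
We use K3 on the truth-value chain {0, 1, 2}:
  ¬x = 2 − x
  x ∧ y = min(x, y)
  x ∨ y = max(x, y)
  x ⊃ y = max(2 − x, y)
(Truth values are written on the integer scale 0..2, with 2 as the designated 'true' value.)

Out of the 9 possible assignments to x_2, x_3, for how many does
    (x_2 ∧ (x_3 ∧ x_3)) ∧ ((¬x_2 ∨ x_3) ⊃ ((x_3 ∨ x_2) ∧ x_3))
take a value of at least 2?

1

x_2 = 0, x_3 = 0 ↦ 0  <
x_2 = 0, x_3 = 1 ↦ 0  <
x_2 = 0, x_3 = 2 ↦ 0  <
x_2 = 1, x_3 = 0 ↦ 0  <
x_2 = 1, x_3 = 1 ↦ 1  <
x_2 = 1, x_3 = 2 ↦ 1  <
x_2 = 2, x_3 = 0 ↦ 0  <
x_2 = 2, x_3 = 1 ↦ 1  <
x_2 = 2, x_3 = 2 ↦ 2  ≥
So 1 of the 9 assignments meets the threshold.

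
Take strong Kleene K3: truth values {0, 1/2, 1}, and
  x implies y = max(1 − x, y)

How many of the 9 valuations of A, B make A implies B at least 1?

A = 0, B = 0 ↦ 1  ≥
A = 0, B = 1/2 ↦ 1  ≥
A = 0, B = 1 ↦ 1  ≥
A = 1/2, B = 0 ↦ 1/2  <
A = 1/2, B = 1/2 ↦ 1/2  <
A = 1/2, B = 1 ↦ 1  ≥
A = 1, B = 0 ↦ 0  <
A = 1, B = 1/2 ↦ 1/2  <
A = 1, B = 1 ↦ 1  ≥
So 5 of the 9 assignments meet the threshold.

5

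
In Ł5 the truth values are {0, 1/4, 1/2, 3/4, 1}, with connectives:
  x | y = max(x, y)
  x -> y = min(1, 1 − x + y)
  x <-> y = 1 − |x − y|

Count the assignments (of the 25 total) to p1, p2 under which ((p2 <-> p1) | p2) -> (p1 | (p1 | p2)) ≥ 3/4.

value 1: 17 assignments (counts)
value 3/4: 3 assignments (counts)
value 1/2: 3 assignments
value 1/4: 1 assignment
value 0: 1 assignment
So 20 of the 25 assignments meet the threshold.

20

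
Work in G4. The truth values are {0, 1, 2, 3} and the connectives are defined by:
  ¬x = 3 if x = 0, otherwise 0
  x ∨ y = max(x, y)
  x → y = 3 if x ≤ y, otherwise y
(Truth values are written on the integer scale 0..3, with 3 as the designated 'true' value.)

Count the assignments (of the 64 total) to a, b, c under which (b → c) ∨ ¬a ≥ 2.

value 3: 46 assignments (counts)
value 2: 3 assignments (counts)
value 1: 6 assignments
value 0: 9 assignments
So 49 of the 64 assignments meet the threshold.

49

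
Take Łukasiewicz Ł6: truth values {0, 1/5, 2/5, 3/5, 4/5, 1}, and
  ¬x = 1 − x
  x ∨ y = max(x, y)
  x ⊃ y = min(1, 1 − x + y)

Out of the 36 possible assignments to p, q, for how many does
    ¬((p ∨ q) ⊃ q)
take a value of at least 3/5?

value 1: 1 assignment (counts)
value 4/5: 2 assignments (counts)
value 3/5: 3 assignments (counts)
value 2/5: 4 assignments
value 1/5: 5 assignments
value 0: 21 assignments
So 6 of the 36 assignments meet the threshold.

6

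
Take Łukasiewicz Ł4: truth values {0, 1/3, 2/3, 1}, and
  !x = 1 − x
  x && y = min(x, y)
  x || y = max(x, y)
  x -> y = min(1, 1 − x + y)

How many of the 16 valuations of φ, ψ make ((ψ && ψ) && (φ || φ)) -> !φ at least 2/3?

φ = 0, ψ = 0 ↦ 1  ≥
φ = 0, ψ = 1/3 ↦ 1  ≥
φ = 0, ψ = 2/3 ↦ 1  ≥
φ = 0, ψ = 1 ↦ 1  ≥
φ = 1/3, ψ = 0 ↦ 1  ≥
φ = 1/3, ψ = 1/3 ↦ 1  ≥
φ = 1/3, ψ = 2/3 ↦ 1  ≥
φ = 1/3, ψ = 1 ↦ 1  ≥
φ = 2/3, ψ = 0 ↦ 1  ≥
φ = 2/3, ψ = 1/3 ↦ 1  ≥
φ = 2/3, ψ = 2/3 ↦ 2/3  ≥
φ = 2/3, ψ = 1 ↦ 2/3  ≥
φ = 1, ψ = 0 ↦ 1  ≥
φ = 1, ψ = 1/3 ↦ 2/3  ≥
φ = 1, ψ = 2/3 ↦ 1/3  <
φ = 1, ψ = 1 ↦ 0  <
So 14 of the 16 assignments meet the threshold.

14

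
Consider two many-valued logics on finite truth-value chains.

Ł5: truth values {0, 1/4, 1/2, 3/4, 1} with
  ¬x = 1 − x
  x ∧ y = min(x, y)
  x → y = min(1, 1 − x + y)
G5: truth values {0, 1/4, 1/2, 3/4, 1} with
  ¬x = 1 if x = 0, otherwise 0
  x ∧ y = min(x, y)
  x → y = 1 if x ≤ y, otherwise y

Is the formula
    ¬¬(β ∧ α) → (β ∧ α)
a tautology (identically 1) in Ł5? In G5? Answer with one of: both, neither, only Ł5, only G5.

only Ł5

In Ł5: every assignment gives 1 — tautology.
In G5: at α = 1/4, β = 1/4 the value is 1/4 — not a tautology.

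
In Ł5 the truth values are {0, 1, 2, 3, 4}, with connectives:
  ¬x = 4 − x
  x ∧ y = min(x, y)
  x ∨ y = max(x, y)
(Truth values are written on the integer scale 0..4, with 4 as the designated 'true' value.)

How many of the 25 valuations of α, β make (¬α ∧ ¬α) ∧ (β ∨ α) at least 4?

value 4: 1 assignment (counts)
value 3: 3 assignments
value 2: 7 assignments
value 1: 8 assignments
value 0: 6 assignments
So 1 of the 25 assignments meets the threshold.

1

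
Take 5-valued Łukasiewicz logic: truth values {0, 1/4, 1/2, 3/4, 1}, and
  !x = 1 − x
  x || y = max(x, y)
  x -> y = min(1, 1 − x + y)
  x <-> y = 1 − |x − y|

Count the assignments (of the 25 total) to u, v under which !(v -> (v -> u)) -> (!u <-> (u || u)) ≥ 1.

value 1: 22 assignments (counts)
value 3/4: 1 assignment
value 1/2: 1 assignment
value 0: 1 assignment
So 22 of the 25 assignments meet the threshold.

22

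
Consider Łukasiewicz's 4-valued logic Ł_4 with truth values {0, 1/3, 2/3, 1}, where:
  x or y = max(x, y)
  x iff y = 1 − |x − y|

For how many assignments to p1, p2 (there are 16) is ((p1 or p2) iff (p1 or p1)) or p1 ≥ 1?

p1 = 0, p2 = 0 ↦ 1  ≥
p1 = 0, p2 = 1/3 ↦ 2/3  <
p1 = 0, p2 = 2/3 ↦ 1/3  <
p1 = 0, p2 = 1 ↦ 0  <
p1 = 1/3, p2 = 0 ↦ 1  ≥
p1 = 1/3, p2 = 1/3 ↦ 1  ≥
p1 = 1/3, p2 = 2/3 ↦ 2/3  <
p1 = 1/3, p2 = 1 ↦ 1/3  <
p1 = 2/3, p2 = 0 ↦ 1  ≥
p1 = 2/3, p2 = 1/3 ↦ 1  ≥
p1 = 2/3, p2 = 2/3 ↦ 1  ≥
p1 = 2/3, p2 = 1 ↦ 2/3  <
p1 = 1, p2 = 0 ↦ 1  ≥
p1 = 1, p2 = 1/3 ↦ 1  ≥
p1 = 1, p2 = 2/3 ↦ 1  ≥
p1 = 1, p2 = 1 ↦ 1  ≥
So 10 of the 16 assignments meet the threshold.

10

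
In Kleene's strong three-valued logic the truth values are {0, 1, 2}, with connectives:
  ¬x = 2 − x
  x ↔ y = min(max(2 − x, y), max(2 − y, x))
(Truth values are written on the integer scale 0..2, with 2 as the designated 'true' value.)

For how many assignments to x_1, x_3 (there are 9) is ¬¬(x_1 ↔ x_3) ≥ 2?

x_1 = 0, x_3 = 0 ↦ 2  ≥
x_1 = 0, x_3 = 1 ↦ 1  <
x_1 = 0, x_3 = 2 ↦ 0  <
x_1 = 1, x_3 = 0 ↦ 1  <
x_1 = 1, x_3 = 1 ↦ 1  <
x_1 = 1, x_3 = 2 ↦ 1  <
x_1 = 2, x_3 = 0 ↦ 0  <
x_1 = 2, x_3 = 1 ↦ 1  <
x_1 = 2, x_3 = 2 ↦ 2  ≥
So 2 of the 9 assignments meet the threshold.

2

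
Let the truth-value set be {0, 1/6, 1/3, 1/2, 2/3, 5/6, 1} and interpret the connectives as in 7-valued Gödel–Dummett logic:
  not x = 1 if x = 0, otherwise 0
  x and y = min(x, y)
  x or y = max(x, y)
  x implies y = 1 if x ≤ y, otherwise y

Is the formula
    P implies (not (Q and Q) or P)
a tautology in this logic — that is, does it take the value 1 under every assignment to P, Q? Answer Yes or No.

At P = 1/2, Q = 0, for instance:
Q and Q = 0 and 0 = 0
not (Q and Q) = not 0 = 1
not (Q and Q) or P = 1 or 1/2 = 1
P implies (not (Q and Q) or P) = 1/2 implies 1 = 1
and checking the remaining 48 assignments likewise gives ≥ 1 in every case.

Yes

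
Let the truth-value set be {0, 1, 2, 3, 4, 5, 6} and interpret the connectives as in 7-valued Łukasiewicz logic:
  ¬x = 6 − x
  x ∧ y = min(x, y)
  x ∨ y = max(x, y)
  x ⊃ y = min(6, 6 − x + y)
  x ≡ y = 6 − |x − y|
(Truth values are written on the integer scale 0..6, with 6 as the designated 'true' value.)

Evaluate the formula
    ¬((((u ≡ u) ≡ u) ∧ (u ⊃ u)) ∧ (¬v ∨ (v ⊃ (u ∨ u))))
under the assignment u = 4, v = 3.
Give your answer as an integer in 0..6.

2

u ≡ u = 4 ≡ 4 = 6
(u ≡ u) ≡ u = 6 ≡ 4 = 4
u ⊃ u = 4 ⊃ 4 = 6
((u ≡ u) ≡ u) ∧ (u ⊃ u) = 4 ∧ 6 = 4
¬v = ¬3 = 3
u ∨ u = 4 ∨ 4 = 4
v ⊃ (u ∨ u) = 3 ⊃ 4 = 6
¬v ∨ (v ⊃ (u ∨ u)) = 3 ∨ 6 = 6
(((u ≡ u) ≡ u) ∧ (u ⊃ u)) ∧ (¬v ∨ (v ⊃ (u ∨ u))) = 4 ∧ 6 = 4
¬((((u ≡ u) ≡ u) ∧ (u ⊃ u)) ∧ (¬v ∨ (v ⊃ (u ∨ u)))) = ¬4 = 2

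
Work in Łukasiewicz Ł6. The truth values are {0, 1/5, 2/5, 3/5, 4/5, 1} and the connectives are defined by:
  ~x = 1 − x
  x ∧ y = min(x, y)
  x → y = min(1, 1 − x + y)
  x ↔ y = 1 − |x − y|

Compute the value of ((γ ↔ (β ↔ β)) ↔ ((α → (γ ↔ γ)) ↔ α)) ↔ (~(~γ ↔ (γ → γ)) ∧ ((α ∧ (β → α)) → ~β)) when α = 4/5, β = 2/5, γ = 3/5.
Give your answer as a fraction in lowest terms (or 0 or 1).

4/5

β ↔ β = 2/5 ↔ 2/5 = 1
γ ↔ (β ↔ β) = 3/5 ↔ 1 = 3/5
γ ↔ γ = 3/5 ↔ 3/5 = 1
α → (γ ↔ γ) = 4/5 → 1 = 1
(α → (γ ↔ γ)) ↔ α = 1 ↔ 4/5 = 4/5
(γ ↔ (β ↔ β)) ↔ ((α → (γ ↔ γ)) ↔ α) = 3/5 ↔ 4/5 = 4/5
~γ = ~3/5 = 2/5
γ → γ = 3/5 → 3/5 = 1
~γ ↔ (γ → γ) = 2/5 ↔ 1 = 2/5
~(~γ ↔ (γ → γ)) = ~2/5 = 3/5
β → α = 2/5 → 4/5 = 1
α ∧ (β → α) = 4/5 ∧ 1 = 4/5
~β = ~2/5 = 3/5
(α ∧ (β → α)) → ~β = 4/5 → 3/5 = 4/5
~(~γ ↔ (γ → γ)) ∧ ((α ∧ (β → α)) → ~β) = 3/5 ∧ 4/5 = 3/5
((γ ↔ (β ↔ β)) ↔ ((α → (γ ↔ γ)) ↔ α)) ↔ (~(~γ ↔ (γ → γ)) ∧ ((α ∧ (β → α)) → ~β)) = 4/5 ↔ 3/5 = 4/5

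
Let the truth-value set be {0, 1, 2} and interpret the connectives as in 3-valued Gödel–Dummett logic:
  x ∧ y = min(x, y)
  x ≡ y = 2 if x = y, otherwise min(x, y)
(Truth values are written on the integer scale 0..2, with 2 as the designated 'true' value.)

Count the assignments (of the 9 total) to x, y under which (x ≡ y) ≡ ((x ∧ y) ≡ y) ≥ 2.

6

x = 0, y = 0 ↦ 2  ≥
x = 0, y = 1 ↦ 2  ≥
x = 0, y = 2 ↦ 2  ≥
x = 1, y = 0 ↦ 0  <
x = 1, y = 1 ↦ 2  ≥
x = 1, y = 2 ↦ 2  ≥
x = 2, y = 0 ↦ 0  <
x = 2, y = 1 ↦ 1  <
x = 2, y = 2 ↦ 2  ≥
So 6 of the 9 assignments meet the threshold.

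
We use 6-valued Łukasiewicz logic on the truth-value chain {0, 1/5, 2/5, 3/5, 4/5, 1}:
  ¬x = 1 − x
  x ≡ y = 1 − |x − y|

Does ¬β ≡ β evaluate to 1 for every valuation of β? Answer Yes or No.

No

Counterexample: take β = 0.
¬β = ¬0 = 1
¬β ≡ β = 1 ≡ 0 = 0
This gives 0 ≠ 1.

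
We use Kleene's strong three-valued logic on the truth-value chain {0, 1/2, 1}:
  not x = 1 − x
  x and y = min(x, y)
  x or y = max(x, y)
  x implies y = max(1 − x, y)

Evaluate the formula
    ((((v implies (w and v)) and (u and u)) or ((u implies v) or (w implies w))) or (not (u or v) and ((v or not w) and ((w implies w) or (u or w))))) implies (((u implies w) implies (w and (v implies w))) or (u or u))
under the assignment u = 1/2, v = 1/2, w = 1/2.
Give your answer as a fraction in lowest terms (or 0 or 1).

w and v = 1/2 and 1/2 = 1/2
v implies (w and v) = 1/2 implies 1/2 = 1/2
u and u = 1/2 and 1/2 = 1/2
(v implies (w and v)) and (u and u) = 1/2 and 1/2 = 1/2
u implies v = 1/2 implies 1/2 = 1/2
w implies w = 1/2 implies 1/2 = 1/2
(u implies v) or (w implies w) = 1/2 or 1/2 = 1/2
((v implies (w and v)) and (u and u)) or ((u implies v) or (w implies w)) = 1/2 or 1/2 = 1/2
u or v = 1/2 or 1/2 = 1/2
not (u or v) = not 1/2 = 1/2
not w = not 1/2 = 1/2
v or not w = 1/2 or 1/2 = 1/2
w implies w = 1/2 implies 1/2 = 1/2
u or w = 1/2 or 1/2 = 1/2
(w implies w) or (u or w) = 1/2 or 1/2 = 1/2
(v or not w) and ((w implies w) or (u or w)) = 1/2 and 1/2 = 1/2
not (u or v) and ((v or not w) and ((w implies w) or (u or w))) = 1/2 and 1/2 = 1/2
(((v implies (w and v)) and (u and u)) or ((u implies v) or (w implies w))) or (not (u or v) and ((v or not w) and ((w implies w) or (u or w)))) = 1/2 or 1/2 = 1/2
u implies w = 1/2 implies 1/2 = 1/2
v implies w = 1/2 implies 1/2 = 1/2
w and (v implies w) = 1/2 and 1/2 = 1/2
(u implies w) implies (w and (v implies w)) = 1/2 implies 1/2 = 1/2
u or u = 1/2 or 1/2 = 1/2
((u implies w) implies (w and (v implies w))) or (u or u) = 1/2 or 1/2 = 1/2
((((v implies (w and v)) and (u and u)) or ((u implies v) or (w implies w))) or (not (u or v) and ((v or not w) and ((w implies w) or (u or w))))) implies (((u implies w) implies (w and (v implies w))) or (u or u)) = 1/2 implies 1/2 = 1/2

1/2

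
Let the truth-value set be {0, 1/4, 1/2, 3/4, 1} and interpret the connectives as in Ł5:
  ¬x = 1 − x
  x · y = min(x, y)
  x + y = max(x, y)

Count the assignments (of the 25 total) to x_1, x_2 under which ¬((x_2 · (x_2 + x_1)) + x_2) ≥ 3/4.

value 1: 5 assignments (counts)
value 3/4: 5 assignments (counts)
value 1/2: 5 assignments
value 1/4: 5 assignments
value 0: 5 assignments
So 10 of the 25 assignments meet the threshold.

10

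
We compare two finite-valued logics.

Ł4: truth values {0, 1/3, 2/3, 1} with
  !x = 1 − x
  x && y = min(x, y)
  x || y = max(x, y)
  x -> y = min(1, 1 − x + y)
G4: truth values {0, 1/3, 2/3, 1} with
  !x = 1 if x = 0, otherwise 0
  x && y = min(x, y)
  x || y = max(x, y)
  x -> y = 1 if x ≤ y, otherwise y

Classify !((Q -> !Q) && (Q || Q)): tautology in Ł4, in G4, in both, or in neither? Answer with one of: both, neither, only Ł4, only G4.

In Ł4: at Q = 1/3 the value is 2/3 — not a tautology.
In G4: every assignment gives 1 — tautology.

only G4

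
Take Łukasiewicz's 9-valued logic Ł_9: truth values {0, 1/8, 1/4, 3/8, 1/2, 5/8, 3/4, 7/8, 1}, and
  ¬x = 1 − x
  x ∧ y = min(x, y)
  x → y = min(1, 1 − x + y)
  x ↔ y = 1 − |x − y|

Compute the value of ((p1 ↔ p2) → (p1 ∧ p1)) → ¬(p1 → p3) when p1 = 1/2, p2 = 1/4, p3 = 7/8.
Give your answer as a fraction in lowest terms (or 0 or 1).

1/4

p1 ↔ p2 = 1/2 ↔ 1/4 = 3/4
p1 ∧ p1 = 1/2 ∧ 1/2 = 1/2
(p1 ↔ p2) → (p1 ∧ p1) = 3/4 → 1/2 = 3/4
p1 → p3 = 1/2 → 7/8 = 1
¬(p1 → p3) = ¬1 = 0
((p1 ↔ p2) → (p1 ∧ p1)) → ¬(p1 → p3) = 3/4 → 0 = 1/4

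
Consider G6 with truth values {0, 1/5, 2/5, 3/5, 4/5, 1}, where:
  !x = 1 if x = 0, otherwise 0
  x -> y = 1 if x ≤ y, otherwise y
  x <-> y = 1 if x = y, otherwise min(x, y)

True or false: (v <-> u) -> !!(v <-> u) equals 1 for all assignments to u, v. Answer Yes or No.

At u = 1/5, v = 1, for instance:
v <-> u = 1 <-> 1/5 = 1/5
!(v <-> u) = !1/5 = 0
!!(v <-> u) = !0 = 1
(v <-> u) -> !!(v <-> u) = 1/5 -> 1 = 1
and checking the remaining 35 assignments likewise gives ≥ 1 in every case.

Yes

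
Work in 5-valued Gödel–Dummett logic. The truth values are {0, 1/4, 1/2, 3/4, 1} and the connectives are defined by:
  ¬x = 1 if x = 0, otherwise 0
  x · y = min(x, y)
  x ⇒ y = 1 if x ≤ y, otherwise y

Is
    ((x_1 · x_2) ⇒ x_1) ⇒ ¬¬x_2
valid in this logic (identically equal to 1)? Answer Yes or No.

Counterexample: take x_1 = 0, x_2 = 0.
x_1 · x_2 = 0 · 0 = 0
(x_1 · x_2) ⇒ x_1 = 0 ⇒ 0 = 1
¬x_2 = ¬0 = 1
¬¬x_2 = ¬1 = 0
((x_1 · x_2) ⇒ x_1) ⇒ ¬¬x_2 = 1 ⇒ 0 = 0
This gives 0 ≠ 1.

No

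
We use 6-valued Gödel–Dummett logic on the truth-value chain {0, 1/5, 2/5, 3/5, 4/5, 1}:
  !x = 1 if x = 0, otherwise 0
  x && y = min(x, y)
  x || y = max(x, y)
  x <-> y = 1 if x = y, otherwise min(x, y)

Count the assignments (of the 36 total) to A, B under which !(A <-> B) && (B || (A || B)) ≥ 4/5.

value 1: 2 assignments (counts)
value 4/5: 2 assignments (counts)
value 3/5: 2 assignments
value 2/5: 2 assignments
value 1/5: 2 assignments
value 0: 26 assignments
So 4 of the 36 assignments meet the threshold.

4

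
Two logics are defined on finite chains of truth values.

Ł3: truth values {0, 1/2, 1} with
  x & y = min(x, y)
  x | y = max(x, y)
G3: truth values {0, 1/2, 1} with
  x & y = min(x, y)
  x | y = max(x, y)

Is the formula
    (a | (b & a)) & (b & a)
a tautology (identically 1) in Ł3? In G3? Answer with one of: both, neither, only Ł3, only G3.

neither

In Ł3: at a = 0, b = 0 the value is 0 — not a tautology.
In G3: at a = 0, b = 0 the value is 0 — not a tautology.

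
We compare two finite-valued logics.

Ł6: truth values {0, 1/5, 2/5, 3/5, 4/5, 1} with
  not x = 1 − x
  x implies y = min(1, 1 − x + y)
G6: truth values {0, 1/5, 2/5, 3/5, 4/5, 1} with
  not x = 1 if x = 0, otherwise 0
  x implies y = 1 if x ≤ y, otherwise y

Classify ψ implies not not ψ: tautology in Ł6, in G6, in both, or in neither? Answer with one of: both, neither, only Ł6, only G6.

In Ł6: every assignment gives 1 — tautology.
In G6: every assignment gives 1 — tautology.

both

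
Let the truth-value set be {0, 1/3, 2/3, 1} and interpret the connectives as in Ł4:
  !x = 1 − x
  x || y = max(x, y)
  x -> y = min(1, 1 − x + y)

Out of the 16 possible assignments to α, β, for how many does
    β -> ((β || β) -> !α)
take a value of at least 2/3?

14

α = 0, β = 0 ↦ 1  ≥
α = 0, β = 1/3 ↦ 1  ≥
α = 0, β = 2/3 ↦ 1  ≥
α = 0, β = 1 ↦ 1  ≥
α = 1/3, β = 0 ↦ 1  ≥
α = 1/3, β = 1/3 ↦ 1  ≥
α = 1/3, β = 2/3 ↦ 1  ≥
α = 1/3, β = 1 ↦ 2/3  ≥
α = 2/3, β = 0 ↦ 1  ≥
α = 2/3, β = 1/3 ↦ 1  ≥
α = 2/3, β = 2/3 ↦ 1  ≥
α = 2/3, β = 1 ↦ 1/3  <
α = 1, β = 0 ↦ 1  ≥
α = 1, β = 1/3 ↦ 1  ≥
α = 1, β = 2/3 ↦ 2/3  ≥
α = 1, β = 1 ↦ 0  <
So 14 of the 16 assignments meet the threshold.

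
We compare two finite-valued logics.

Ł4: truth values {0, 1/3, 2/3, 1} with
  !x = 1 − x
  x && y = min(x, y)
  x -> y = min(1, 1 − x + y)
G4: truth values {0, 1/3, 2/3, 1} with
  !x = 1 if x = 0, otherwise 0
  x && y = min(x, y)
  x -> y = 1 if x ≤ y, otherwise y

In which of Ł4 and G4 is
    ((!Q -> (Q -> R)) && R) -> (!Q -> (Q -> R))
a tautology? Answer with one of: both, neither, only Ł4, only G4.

In Ł4: every assignment gives 1 — tautology.
In G4: every assignment gives 1 — tautology.

both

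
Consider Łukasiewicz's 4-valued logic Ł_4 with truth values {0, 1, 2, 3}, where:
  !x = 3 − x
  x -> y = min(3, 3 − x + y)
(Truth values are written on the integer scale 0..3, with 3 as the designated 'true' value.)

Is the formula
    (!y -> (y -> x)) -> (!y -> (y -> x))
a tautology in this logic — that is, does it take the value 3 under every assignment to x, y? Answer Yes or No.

x = 0, y = 0 ↦ 3
x = 0, y = 1 ↦ 3
x = 0, y = 2 ↦ 3
x = 0, y = 3 ↦ 3
x = 1, y = 0 ↦ 3
x = 1, y = 1 ↦ 3
x = 1, y = 2 ↦ 3
x = 1, y = 3 ↦ 3
x = 2, y = 0 ↦ 3
x = 2, y = 1 ↦ 3
x = 2, y = 2 ↦ 3
x = 2, y = 3 ↦ 3
x = 3, y = 0 ↦ 3
x = 3, y = 1 ↦ 3
x = 3, y = 2 ↦ 3
x = 3, y = 3 ↦ 3
Every assignment gives a value ≥ 3.

Yes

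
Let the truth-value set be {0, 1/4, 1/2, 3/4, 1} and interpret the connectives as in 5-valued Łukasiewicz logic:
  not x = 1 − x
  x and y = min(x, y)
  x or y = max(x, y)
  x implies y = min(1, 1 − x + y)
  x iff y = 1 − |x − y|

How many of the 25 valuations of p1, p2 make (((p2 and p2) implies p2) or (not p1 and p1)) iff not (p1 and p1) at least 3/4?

value 1: 5 assignments (counts)
value 3/4: 5 assignments (counts)
value 1/2: 5 assignments
value 1/4: 5 assignments
value 0: 5 assignments
So 10 of the 25 assignments meet the threshold.

10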